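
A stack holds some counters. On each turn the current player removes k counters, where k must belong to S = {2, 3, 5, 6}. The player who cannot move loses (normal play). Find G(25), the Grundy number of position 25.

0

n :  0  1  2  3  4  5  6  7  8  9 10 11 12 13 14 15 16 17 18 19 20 21 22 23 24 25
G :  0  0  1  1  2  2  3  3  0  0  1  1  2  2  3  3  0  0  1  1  2  2  3  3  0  0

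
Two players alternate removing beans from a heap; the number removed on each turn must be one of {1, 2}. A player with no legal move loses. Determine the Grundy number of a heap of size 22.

1

G(0) = 0
G(1) = mex{0} = 1
G(2) = mex{1,0} = 2
G(3) = mex{2,1} = 0
G(4) = mex{0,2} = 1
G(5) = mex{1,0} = 2
G(6) = mex{2,1} = 0
G(7) = mex{0,2} = 1
G(8) = mex{1,0} = 2
G(9) = mex{2,1} = 0
G(10) = mex{0,2} = 1
G(11) = mex{1,0} = 2
G(12) = mex{2,1} = 0
G(13) = mex{0,2} = 1
G(14) = mex{1,0} = 2
G(15) = mex{2,1} = 0
G(16) = mex{0,2} = 1
G(17) = mex{1,0} = 2
G(18) = mex{2,1} = 0
G(19) = mex{0,2} = 1
G(20) = mex{1,0} = 2
G(21) = mex{2,1} = 0
G(22) = mex{0,2} = 1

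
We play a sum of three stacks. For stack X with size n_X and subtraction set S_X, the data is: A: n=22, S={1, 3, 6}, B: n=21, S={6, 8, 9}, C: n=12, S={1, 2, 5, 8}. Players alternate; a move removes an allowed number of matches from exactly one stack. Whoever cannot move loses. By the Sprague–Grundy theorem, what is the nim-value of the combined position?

1

Stack A, S = {1, 3, 6}:
G(0) = 0
G(1) = mex{0} = 1
G(2) = mex{1} = 0
G(3) = mex{0,0} = 1
G(4) = mex{1,1} = 0
G(5) = mex{0,0} = 1
G(6) = mex{1,1,0} = 2
G(7) = mex{2,0,1} = 3
G(8) = mex{3,1,0} = 2
G(9) = mex{2,2,1} = 0
G(10) = mex{0,3,0} = 1
G(11) = mex{1,2,1} = 0
G(12) = mex{0,0,2} = 1
G(13) = mex{1,1,3} = 0
G(14) = mex{0,0,2} = 1
G(15) = mex{1,1,0} = 2
G(16) = mex{2,0,1} = 3
G(17) = mex{3,1,0} = 2
G(18) = mex{2,2,1} = 0
G(19) = mex{0,3,0} = 1
G(20) = mex{1,2,1} = 0
G(21) = mex{0,0,2} = 1
G(22) = mex{1,1,3} = 0
G_A(22) = 0.
Stack B, S = {6, 8, 9}:
G(0) = 0
G(1) = mex{} = 0
G(2) = mex{} = 0
G(3) = mex{} = 0
G(4) = mex{} = 0
G(5) = mex{} = 0
G(6) = mex{0} = 1
G(7) = mex{0} = 1
G(8) = mex{0,0} = 1
G(9) = mex{0,0,0} = 1
G(10) = mex{0,0,0} = 1
G(11) = mex{0,0,0} = 1
G(12) = mex{1,0,0} = 2
G(13) = mex{1,0,0} = 2
G(14) = mex{1,1,0} = 2
G(15) = mex{1,1,1} = 0
G(16) = mex{1,1,1} = 0
G(17) = mex{1,1,1} = 0
G(18) = mex{2,1,1} = 0
G(19) = mex{2,1,1} = 0
G(20) = mex{2,2,1} = 0
G(21) = mex{0,2,2} = 1
G_B(21) = 1.
Stack C, S = {1, 2, 5, 8}:
n :  0  1  2  3  4  5  6  7  8  9 10 11 12
G :  0  1  2  0  1  2  0  1  2  0  1  2  0
G_C(12) = 0.
Combined Grundy value = 0 ⊕ 1 ⊕ 0 = 1.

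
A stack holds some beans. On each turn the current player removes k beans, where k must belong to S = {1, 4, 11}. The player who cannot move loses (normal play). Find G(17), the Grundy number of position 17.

n :  0  1  2  3  4  5  6  7  8  9 10 11 12 13 14 15 16 17
G :  0  1  0  1  2  0  1  0  1  2  0  1  0  1  2  0  1  0

0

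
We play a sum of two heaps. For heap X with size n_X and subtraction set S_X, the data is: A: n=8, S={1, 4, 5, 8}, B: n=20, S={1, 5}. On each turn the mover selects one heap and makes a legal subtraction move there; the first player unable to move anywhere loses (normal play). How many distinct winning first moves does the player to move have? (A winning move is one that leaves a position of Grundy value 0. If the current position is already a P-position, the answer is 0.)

Heap A, S = {1, 4, 5, 8}:
G(0) = 0
G(1) = mex{0} = 1
G(2) = mex{1} = 0
G(3) = mex{0} = 1
G(4) = mex{1,0} = 2
G(5) = mex{2,1,0} = 3
G(6) = mex{3,0,1} = 2
G(7) = mex{2,1,0} = 3
G(8) = mex{3,2,1,0} = 4
G_A(8) = 4.
Heap B, S = {1, 5}:
n :  0  1  2  3  4  5  6  7  8  9 10 11 12 13 14 15 16 17 18 19 20
G :  0  1  0  1  0  1  0  1  0  1  0  1  0  1  0  1  0  1  0  1  0
G_B(20) = 0.
Combined Grundy value = 4 ⊕ 0 = 4.
A winning move leaves total XOR = 0, i.e. changes one component's Grundy value g to g ⊕ X where X is the current total.
Heap A: need g' = 4⊕4 = 0. Options: 8−1→G=3, 8−4→G=2, 8−5→G=1, 8−8→G=0. Hits: 1.
Heap B: need g' = 0⊕4 = 4. Options: 20−1→G=1, 20−5→G=1. Hits: 0.

1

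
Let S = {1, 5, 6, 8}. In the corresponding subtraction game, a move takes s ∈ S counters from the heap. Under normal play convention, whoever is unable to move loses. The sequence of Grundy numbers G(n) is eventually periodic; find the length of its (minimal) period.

n :  0  1  2  3  4  5  6  7  8  9 10 11 12 13 14 15 16 17 18 19 20 21 22 23
G :  0  1  0  1  0  1  2  3  2  3  2  0  1  0  1  0  1  2  3  2  3  2  0  1
G(n+11) = G(n) holds for n = 0,…,7 (a full window of length max(S) = 8), so the sequence is purely periodic with period 11.

11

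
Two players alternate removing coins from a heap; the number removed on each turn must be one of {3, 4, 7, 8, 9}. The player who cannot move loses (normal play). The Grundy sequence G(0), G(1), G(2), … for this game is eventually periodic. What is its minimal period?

12

n :  0  1  2  3  4  5  6  7  8  9 10 11 12 13 14 15 16 17 18 19 20 21 22 23 24 25
G :  0  0  0  1  1  1  2  2  2  3  3  3  0  0  0  1  1  1  2  2  2  3  3  3  0  0
G(n+12) = G(n) holds for n = 0,…,8 (a full window of length max(S) = 9), so the sequence is purely periodic with period 12.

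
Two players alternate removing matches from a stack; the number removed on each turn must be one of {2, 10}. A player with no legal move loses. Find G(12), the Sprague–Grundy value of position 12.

n :  0  1  2  3  4  5  6  7  8  9 10 11 12
G :  0  0  1  1  0  0  1  1  0  0  1  1  0

0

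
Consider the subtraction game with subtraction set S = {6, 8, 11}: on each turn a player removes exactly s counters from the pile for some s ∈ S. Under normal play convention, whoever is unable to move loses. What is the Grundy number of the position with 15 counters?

G(0) = 0
G(1) = mex{} = 0
G(2) = mex{} = 0
G(3) = mex{} = 0
G(4) = mex{} = 0
G(5) = mex{} = 0
G(6) = mex{0} = 1
G(7) = mex{0} = 1
G(8) = mex{0,0} = 1
G(9) = mex{0,0} = 1
G(10) = mex{0,0} = 1
G(11) = mex{0,0,0} = 1
G(12) = mex{1,0,0} = 2
G(13) = mex{1,0,0} = 2
G(14) = mex{1,1,0} = 2
G(15) = mex{1,1,0} = 2

2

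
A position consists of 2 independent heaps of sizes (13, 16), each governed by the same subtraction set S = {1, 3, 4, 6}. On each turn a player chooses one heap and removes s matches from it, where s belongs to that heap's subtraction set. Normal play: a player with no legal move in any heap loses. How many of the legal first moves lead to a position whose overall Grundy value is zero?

All heaps use S = {1, 3, 4, 6}:
n :  0  1  2  3  4  5  6  7  8  9 10 11 12 13 14 15 16
G :  0  1  0  1  2  3  2  0  1  0  1  2  3  2  0  1  0
Heap A: G(13) = 2.
Heap B: G(16) = 0.
Combined Grundy value = 2 ⊕ 0 = 2.
A winning move leaves total XOR = 0, i.e. changes one component's Grundy value g to g ⊕ X where X is the current total.
Heap A: need g' = 2⊕2 = 0. Options: 13−1→G=3, 13−3→G=1, 13−4→G=0, 13−6→G=0. Hits: 2.
Heap B: need g' = 0⊕2 = 2. Options: 16−1→G=1, 16−3→G=2, 16−4→G=3, 16−6→G=1. Hits: 1.

3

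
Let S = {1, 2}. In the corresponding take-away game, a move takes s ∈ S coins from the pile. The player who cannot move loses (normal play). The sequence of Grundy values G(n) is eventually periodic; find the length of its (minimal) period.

3

G(0) = 0
G(1) = mex{0} = 1
G(2) = mex{1,0} = 2
G(3) = mex{2,1} = 0
G(4) = mex{0,2} = 1
G(5) = mex{1,0} = 2
G(6) = mex{2,1} = 0
G(7) = mex{0,2} = 1
G(8) = mex{1,0} = 2
G(9) = mex{2,1} = 0
G(10) = mex{0,2} = 1
G(11) = mex{1,0} = 2
G(12) = mex{2,1} = 0
G(13) = mex{0,2} = 1
G(14) = mex{1,0} = 2
G(n+3) = G(n) holds for n = 0,…,1 (a full window of length max(S) = 2), so the sequence is purely periodic with period 3.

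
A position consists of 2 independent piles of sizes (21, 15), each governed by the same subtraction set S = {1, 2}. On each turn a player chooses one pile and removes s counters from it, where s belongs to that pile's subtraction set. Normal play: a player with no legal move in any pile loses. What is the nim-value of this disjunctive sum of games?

All piles use S = {1, 2}:
G(0) = 0
G(1) = mex{0} = 1
G(2) = mex{1,0} = 2
G(3) = mex{2,1} = 0
G(4) = mex{0,2} = 1
G(5) = mex{1,0} = 2
G(6) = mex{2,1} = 0
G(7) = mex{0,2} = 1
G(8) = mex{1,0} = 2
G(9) = mex{2,1} = 0
G(10) = mex{0,2} = 1
G(11) = mex{1,0} = 2
G(12) = mex{2,1} = 0
G(13) = mex{0,2} = 1
G(14) = mex{1,0} = 2
G(15) = mex{2,1} = 0
G(16) = mex{0,2} = 1
G(17) = mex{1,0} = 2
G(18) = mex{2,1} = 0
G(19) = mex{0,2} = 1
G(20) = mex{1,0} = 2
G(21) = mex{2,1} = 0
Pile A: G(21) = 0.
Pile B: G(15) = 0.
Combined Grundy value = 0 ⊕ 0 = 0.

0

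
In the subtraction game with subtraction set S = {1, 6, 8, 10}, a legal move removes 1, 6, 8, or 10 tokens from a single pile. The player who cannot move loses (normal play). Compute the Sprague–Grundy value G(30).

3

n :  0  1  2  3  4  5  6  7  8  9 10 11 12 13 14 15 16 17 18 19 20 21 22 23 24 25 26 27 28 29 30
G :  0  1  0  1  0  1  2  0  1  0  1  0  1  2  3  2  0  1  0  1  0  1  2  0  1  0  1  0  1  2  3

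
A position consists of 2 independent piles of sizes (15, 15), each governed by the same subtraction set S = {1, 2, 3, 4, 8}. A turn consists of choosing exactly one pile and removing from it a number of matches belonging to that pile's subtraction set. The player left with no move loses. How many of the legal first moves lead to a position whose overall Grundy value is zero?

0

All piles use S = {1, 2, 3, 4, 8}:
n :  0  1  2  3  4  5  6  7  8  9 10 11 12 13 14 15
G :  0  1  2  3  4  0  1  2  3  4  0  1  2  3  4  0
Pile A: G(15) = 0.
Pile B: G(15) = 0.
Combined Grundy value = 0 ⊕ 0 = 0.
A winning move leaves total XOR = 0, i.e. changes one component's Grundy value g to g ⊕ X where X is the current total.
Pile A: target g' = 0⊕0 = 0, but every legal move changes the Grundy value (mex property), so 0 moves.
Pile B: target g' = 0⊕0 = 0, but every legal move changes the Grundy value (mex property), so 0 moves.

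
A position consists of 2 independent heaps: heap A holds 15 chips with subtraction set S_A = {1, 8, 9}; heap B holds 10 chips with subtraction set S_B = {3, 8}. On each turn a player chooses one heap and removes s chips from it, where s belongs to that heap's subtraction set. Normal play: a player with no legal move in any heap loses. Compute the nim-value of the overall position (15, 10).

Heap A, S = {1, 8, 9}:
G(0) = 0
G(1) = mex{0} = 1
G(2) = mex{1} = 0
G(3) = mex{0} = 1
G(4) = mex{1} = 0
G(5) = mex{0} = 1
G(6) = mex{1} = 0
G(7) = mex{0} = 1
G(8) = mex{1,0} = 2
G(9) = mex{2,1,0} = 3
G(10) = mex{3,0,1} = 2
G(11) = mex{2,1,0} = 3
G(12) = mex{3,0,1} = 2
G(13) = mex{2,1,0} = 3
G(14) = mex{3,0,1} = 2
G(15) = mex{2,1,0} = 3
G_A(15) = 3.
Heap B, S = {3, 8}:
G(0) = 0
G(1) = mex{} = 0
G(2) = mex{} = 0
G(3) = mex{0} = 1
G(4) = mex{0} = 1
G(5) = mex{0} = 1
G(6) = mex{1} = 0
G(7) = mex{1} = 0
G(8) = mex{1,0} = 2
G(9) = mex{0,0} = 1
G(10) = mex{0,0} = 1
G_B(10) = 1.
Combined Grundy value = 3 ⊕ 1 = 2.

2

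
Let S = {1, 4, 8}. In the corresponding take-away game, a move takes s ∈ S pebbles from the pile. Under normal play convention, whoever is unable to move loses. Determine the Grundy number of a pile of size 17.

0

G(0) = 0
G(1) = mex{0} = 1
G(2) = mex{1} = 0
G(3) = mex{0} = 1
G(4) = mex{1,0} = 2
G(5) = mex{2,1} = 0
G(6) = mex{0,0} = 1
G(7) = mex{1,1} = 0
G(8) = mex{0,2,0} = 1
G(9) = mex{1,0,1} = 2
G(10) = mex{2,1,0} = 3
G(11) = mex{3,0,1} = 2
G(12) = mex{2,1,2} = 0
G(13) = mex{0,2,0} = 1
G(14) = mex{1,3,1} = 0
G(15) = mex{0,2,0} = 1
G(16) = mex{1,0,1} = 2
G(17) = mex{2,1,2} = 0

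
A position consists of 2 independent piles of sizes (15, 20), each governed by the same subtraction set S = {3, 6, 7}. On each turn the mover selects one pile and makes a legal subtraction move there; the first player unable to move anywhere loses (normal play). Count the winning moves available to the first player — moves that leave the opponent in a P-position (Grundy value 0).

3

All piles use S = {3, 6, 7}:
G(0) = 0
G(1) = mex{} = 0
G(2) = mex{} = 0
G(3) = mex{0} = 1
G(4) = mex{0} = 1
G(5) = mex{0} = 1
G(6) = mex{1,0} = 2
G(7) = mex{1,0,0} = 2
G(8) = mex{1,0,0} = 2
G(9) = mex{2,1,0} = 3
G(10) = mex{2,1,1} = 0
G(11) = mex{2,1,1} = 0
G(12) = mex{3,2,1} = 0
G(13) = mex{0,2,2} = 1
G(14) = mex{0,2,2} = 1
G(15) = mex{0,3,2} = 1
G(16) = mex{1,0,3} = 2
G(17) = mex{1,0,0} = 2
G(18) = mex{1,0,0} = 2
G(19) = mex{2,1,0} = 3
G(20) = mex{2,1,1} = 0
Pile A: G(15) = 1.
Pile B: G(20) = 0.
Combined Grundy value = 1 ⊕ 0 = 1.
A winning move leaves total XOR = 0, i.e. changes one component's Grundy value g to g ⊕ X where X is the current total.
Pile A: need g' = 1⊕1 = 0. Options: 15−3→G=0, 15−6→G=3, 15−7→G=2. Hits: 1.
Pile B: need g' = 0⊕1 = 1. Options: 20−3→G=2, 20−6→G=1, 20−7→G=1. Hits: 2.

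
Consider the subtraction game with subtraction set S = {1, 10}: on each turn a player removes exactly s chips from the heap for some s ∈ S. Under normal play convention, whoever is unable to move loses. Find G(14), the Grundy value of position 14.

1

G(0) = 0
G(1) = mex{0} = 1
G(2) = mex{1} = 0
G(3) = mex{0} = 1
G(4) = mex{1} = 0
G(5) = mex{0} = 1
G(6) = mex{1} = 0
G(7) = mex{0} = 1
G(8) = mex{1} = 0
G(9) = mex{0} = 1
G(10) = mex{1,0} = 2
G(11) = mex{2,1} = 0
G(12) = mex{0,0} = 1
G(13) = mex{1,1} = 0
G(14) = mex{0,0} = 1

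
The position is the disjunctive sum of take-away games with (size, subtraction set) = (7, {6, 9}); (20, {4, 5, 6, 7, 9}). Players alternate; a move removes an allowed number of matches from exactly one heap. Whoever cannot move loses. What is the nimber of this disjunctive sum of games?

0

Heap A, S = {6, 9}:
n : 0 1 2 3 4 5 6 7
G : 0 0 0 0 0 0 1 1
G_A(7) = 1.
Heap B, S = {4, 5, 6, 7, 9}:
n :  0  1  2  3  4  5  6  7  8  9 10 11 12 13 14 15 16 17 18 19 20
G :  0  0  0  0  1  1  1  1  2  2  2  2  3  0  0  0  0  1  1  1  1
G_B(20) = 1.
Combined Grundy value = 1 ⊕ 1 = 0.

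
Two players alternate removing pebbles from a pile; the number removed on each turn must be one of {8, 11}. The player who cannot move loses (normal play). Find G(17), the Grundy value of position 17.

2

n :  0  1  2  3  4  5  6  7  8  9 10 11 12 13 14 15 16 17
G :  0  0  0  0  0  0  0  0  1  1  1  1  1  1  1  1  2  2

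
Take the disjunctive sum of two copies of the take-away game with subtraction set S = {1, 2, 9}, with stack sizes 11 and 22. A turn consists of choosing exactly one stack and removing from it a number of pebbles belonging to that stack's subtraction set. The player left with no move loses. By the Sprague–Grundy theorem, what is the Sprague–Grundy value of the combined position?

All stacks use S = {1, 2, 9}:
G(0) = 0
G(1) = mex{0} = 1
G(2) = mex{1,0} = 2
G(3) = mex{2,1} = 0
G(4) = mex{0,2} = 1
G(5) = mex{1,0} = 2
G(6) = mex{2,1} = 0
G(7) = mex{0,2} = 1
G(8) = mex{1,0} = 2
G(9) = mex{2,1,0} = 3
G(10) = mex{3,2,1} = 0
G(11) = mex{0,3,2} = 1
G(12) = mex{1,0,0} = 2
G(13) = mex{2,1,1} = 0
G(14) = mex{0,2,2} = 1
G(15) = mex{1,0,0} = 2
G(16) = mex{2,1,1} = 0
G(17) = mex{0,2,2} = 1
G(18) = mex{1,0,3} = 2
G(19) = mex{2,1,0} = 3
G(20) = mex{3,2,1} = 0
G(21) = mex{0,3,2} = 1
G(22) = mex{1,0,0} = 2
Stack A: G(11) = 1.
Stack B: G(22) = 2.
Combined Grundy value = 1 ⊕ 2 = 3.

3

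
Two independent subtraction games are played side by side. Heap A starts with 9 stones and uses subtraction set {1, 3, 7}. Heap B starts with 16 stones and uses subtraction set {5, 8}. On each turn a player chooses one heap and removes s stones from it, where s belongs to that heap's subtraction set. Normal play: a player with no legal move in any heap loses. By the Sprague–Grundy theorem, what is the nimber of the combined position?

Heap A, S = {1, 3, 7}:
n : 0 1 2 3 4 5 6 7 8 9
G : 0 1 0 1 0 1 0 1 0 1
G_A(9) = 1.
Heap B, S = {5, 8}:
n :  0  1  2  3  4  5  6  7  8  9 10 11 12 13 14 15 16
G :  0  0  0  0  0  1  1  1  1  1  2  2  2  0  0  0  0
G_B(16) = 0.
Combined Grundy value = 1 ⊕ 0 = 1.

1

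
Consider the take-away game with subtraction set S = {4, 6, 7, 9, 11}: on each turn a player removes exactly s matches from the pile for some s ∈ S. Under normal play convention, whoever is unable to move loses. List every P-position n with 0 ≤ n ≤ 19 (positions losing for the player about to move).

n :  0  1  2  3  4  5  6  7  8  9 10 11 12 13 14 15 16 17 18 19
G :  0  0  0  0  1  1  1  1  2  2  2  2  3  3  3  0  0  0  0  1
P-positions are exactly the n with G(n) = 0.

0, 1, 2, 3, 15, 16, 17, 18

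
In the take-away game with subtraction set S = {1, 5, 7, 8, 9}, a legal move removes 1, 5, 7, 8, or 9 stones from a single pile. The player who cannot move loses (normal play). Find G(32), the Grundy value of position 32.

0

G(0) = 0
G(1) = mex{0} = 1
G(2) = mex{1} = 0
G(3) = mex{0} = 1
G(4) = mex{1} = 0
G(5) = mex{0,0} = 1
G(6) = mex{1,1} = 0
G(7) = mex{0,0,0} = 1
G(8) = mex{1,1,1,0} = 2
G(9) = mex{2,0,0,1,0} = 3
G(10) = mex{3,1,1,0,1} = 2
G(11) = mex{2,0,0,1,0} = 3
G(12) = mex{3,1,1,0,1} = 2
G(13) = mex{2,2,0,1,0} = 3
G(14) = mex{3,3,1,0,1} = 2
G(15) = mex{2,2,2,1,0} = 3
G(16) = mex{3,3,3,2,1} = 0
G(17) = mex{0,2,2,3,2} = 1
G(18) = mex{1,3,3,2,3} = 0
G(19) = mex{0,2,2,3,2} = 1
G(20) = mex{1,3,3,2,3} = 0
G(21) = mex{0,0,2,3,2} = 1
G(22) = mex{1,1,3,2,3} = 0
G(23) = mex{0,0,0,3,2} = 1
G(24) = mex{1,1,1,0,3} = 2
G(25) = mex{2,0,0,1,0} = 3
G(26) = mex{3,1,1,0,1} = 2
G(27) = mex{2,0,0,1,0} = 3
G(28) = mex{3,1,1,0,1} = 2
G(29) = mex{2,2,0,1,0} = 3
G(30) = mex{3,3,1,0,1} = 2
G(31) = mex{2,2,2,1,0} = 3
G(32) = mex{3,3,3,2,1} = 0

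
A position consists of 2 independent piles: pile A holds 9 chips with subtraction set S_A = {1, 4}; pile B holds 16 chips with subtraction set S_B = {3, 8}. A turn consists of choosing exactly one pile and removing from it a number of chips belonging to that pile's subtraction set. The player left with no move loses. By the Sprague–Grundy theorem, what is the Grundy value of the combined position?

3

Pile A, S = {1, 4}:
n : 0 1 2 3 4 5 6 7 8 9
G : 0 1 0 1 2 0 1 0 1 2
G_A(9) = 2.
Pile B, S = {3, 8}:
n :  0  1  2  3  4  5  6  7  8  9 10 11 12 13 14 15 16
G :  0  0  0  1  1  1  0  0  2  1  1  0  0  0  1  1  1
G_B(16) = 1.
Combined Grundy value = 2 ⊕ 1 = 3.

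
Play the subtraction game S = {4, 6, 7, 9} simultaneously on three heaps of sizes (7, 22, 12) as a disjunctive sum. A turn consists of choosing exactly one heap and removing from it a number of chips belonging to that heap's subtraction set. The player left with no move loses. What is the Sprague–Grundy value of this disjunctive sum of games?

0

All heaps use S = {4, 6, 7, 9}:
n :  0  1  2  3  4  5  6  7  8  9 10 11 12 13 14 15 16 17 18 19 20 21 22
G :  0  0  0  0  1  1  1  1  2  2  2  2  3  0  0  0  0  1  1  1  1  2  2
Heap A: G(7) = 1.
Heap B: G(22) = 2.
Heap C: G(12) = 3.
Combined Grundy value = 1 ⊕ 2 ⊕ 3 = 0.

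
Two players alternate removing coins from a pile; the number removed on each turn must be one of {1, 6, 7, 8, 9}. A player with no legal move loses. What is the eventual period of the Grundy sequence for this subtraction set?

14

G(0) = 0
G(1) = mex{0} = 1
G(2) = mex{1} = 0
G(3) = mex{0} = 1
G(4) = mex{1} = 0
G(5) = mex{0} = 1
G(6) = mex{1,0} = 2
G(7) = mex{2,1,0} = 3
G(8) = mex{3,0,1,0} = 2
G(9) = mex{2,1,0,1,0} = 3
G(10) = mex{3,0,1,0,1} = 2
G(11) = mex{2,1,0,1,0} = 3
G(12) = mex{3,2,1,0,1} = 4
G(13) = mex{4,3,2,1,0} = 5
G(14) = mex{5,2,3,2,1} = 0
G(15) = mex{0,3,2,3,2} = 1
G(16) = mex{1,2,3,2,3} = 0
G(17) = mex{0,3,2,3,2} = 1
G(18) = mex{1,4,3,2,3} = 0
G(19) = mex{0,5,4,3,2} = 1
G(20) = mex{1,0,5,4,3} = 2
G(21) = mex{2,1,0,5,4} = 3
G(22) = mex{3,0,1,0,5} = 2
G(23) = mex{2,1,0,1,0} = 3
G(24) = mex{3,0,1,0,1} = 2
G(25) = mex{2,1,0,1,0} = 3
G(26) = mex{3,2,1,0,1} = 4
G(27) = mex{4,3,2,1,0} = 5
G(28) = mex{5,2,3,2,1} = 0
G(29) = mex{0,3,2,3,2} = 1
G(n+14) = G(n) holds for n = 0,…,8 (a full window of length max(S) = 9), so the sequence is purely periodic with period 14.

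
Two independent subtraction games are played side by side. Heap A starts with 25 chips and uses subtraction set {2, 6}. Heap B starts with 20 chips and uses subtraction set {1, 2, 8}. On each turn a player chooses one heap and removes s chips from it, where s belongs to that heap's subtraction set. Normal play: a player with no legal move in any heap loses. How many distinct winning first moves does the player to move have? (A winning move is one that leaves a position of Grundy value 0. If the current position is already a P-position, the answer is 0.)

2

Heap A, S = {2, 6}:
n :  0  1  2  3  4  5  6  7  8  9 10 11 12 13 14 15 16 17 18 19 20 21 22 23 24 25
G :  0  0  1  1  0  0  1  1  0  0  1  1  0  0  1  1  0  0  1  1  0  0  1  1  0  0
G_A(25) = 0.
Heap B, S = {1, 2, 8}:
G(0) = 0
G(1) = mex{0} = 1
G(2) = mex{1,0} = 2
G(3) = mex{2,1} = 0
G(4) = mex{0,2} = 1
G(5) = mex{1,0} = 2
G(6) = mex{2,1} = 0
G(7) = mex{0,2} = 1
G(8) = mex{1,0,0} = 2
G(9) = mex{2,1,1} = 0
G(10) = mex{0,2,2} = 1
G(11) = mex{1,0,0} = 2
G(12) = mex{2,1,1} = 0
G(13) = mex{0,2,2} = 1
G(14) = mex{1,0,0} = 2
G(15) = mex{2,1,1} = 0
G(16) = mex{0,2,2} = 1
G(17) = mex{1,0,0} = 2
G(18) = mex{2,1,1} = 0
G(19) = mex{0,2,2} = 1
G(20) = mex{1,0,0} = 2
G_B(20) = 2.
Combined Grundy value = 0 ⊕ 2 = 2.
A winning move leaves total XOR = 0, i.e. changes one component's Grundy value g to g ⊕ X where X is the current total.
Heap A: need g' = 0⊕2 = 2. Options: 25−2→G=1, 25−6→G=1. Hits: 0.
Heap B: need g' = 2⊕2 = 0. Options: 20−1→G=1, 20−2→G=0, 20−8→G=0. Hits: 2.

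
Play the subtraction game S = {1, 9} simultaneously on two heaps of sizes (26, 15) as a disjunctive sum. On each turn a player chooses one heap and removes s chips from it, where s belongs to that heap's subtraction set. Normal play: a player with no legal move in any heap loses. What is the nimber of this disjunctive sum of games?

All heaps use S = {1, 9}:
n :  0  1  2  3  4  5  6  7  8  9 10 11 12 13 14 15 16 17 18 19 20 21 22 23 24 25 26
G :  0  1  0  1  0  1  0  1  0  1  0  1  0  1  0  1  0  1  0  1  0  1  0  1  0  1  0
Heap A: G(26) = 0.
Heap B: G(15) = 1.
Combined Grundy value = 0 ⊕ 1 = 1.

1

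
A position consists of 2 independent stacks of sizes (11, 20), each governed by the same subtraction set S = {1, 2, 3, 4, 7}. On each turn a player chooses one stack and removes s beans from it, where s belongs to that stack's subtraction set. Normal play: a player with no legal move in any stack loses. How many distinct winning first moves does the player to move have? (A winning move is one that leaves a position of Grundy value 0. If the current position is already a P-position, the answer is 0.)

All stacks use S = {1, 2, 3, 4, 7}:
G(0) = 0
G(1) = mex{0} = 1
G(2) = mex{1,0} = 2
G(3) = mex{2,1,0} = 3
G(4) = mex{3,2,1,0} = 4
G(5) = mex{4,3,2,1} = 0
G(6) = mex{0,4,3,2} = 1
G(7) = mex{1,0,4,3,0} = 2
G(8) = mex{2,1,0,4,1} = 3
G(9) = mex{3,2,1,0,2} = 4
G(10) = mex{4,3,2,1,3} = 0
G(11) = mex{0,4,3,2,4} = 1
G(12) = mex{1,0,4,3,0} = 2
G(13) = mex{2,1,0,4,1} = 3
G(14) = mex{3,2,1,0,2} = 4
G(15) = mex{4,3,2,1,3} = 0
G(16) = mex{0,4,3,2,4} = 1
G(17) = mex{1,0,4,3,0} = 2
G(18) = mex{2,1,0,4,1} = 3
G(19) = mex{3,2,1,0,2} = 4
G(20) = mex{4,3,2,1,3} = 0
Stack A: G(11) = 1.
Stack B: G(20) = 0.
Combined Grundy value = 1 ⊕ 0 = 1.
A winning move leaves total XOR = 0, i.e. changes one component's Grundy value g to g ⊕ X where X is the current total.
Stack A: need g' = 1⊕1 = 0. Options: 11−1→G=0, 11−2→G=4, 11−3→G=3, 11−4→G=2, 11−7→G=4. Hits: 1.
Stack B: need g' = 0⊕1 = 1. Options: 20−1→G=4, 20−2→G=3, 20−3→G=2, 20−4→G=1, 20−7→G=3. Hits: 1.

2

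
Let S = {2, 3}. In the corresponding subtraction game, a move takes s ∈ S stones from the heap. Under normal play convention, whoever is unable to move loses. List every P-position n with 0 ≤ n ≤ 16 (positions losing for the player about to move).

G(0) = 0
G(1) = mex{} = 0
G(2) = mex{0} = 1
G(3) = mex{0,0} = 1
G(4) = mex{1,0} = 2
G(5) = mex{1,1} = 0
G(6) = mex{2,1} = 0
G(7) = mex{0,2} = 1
G(8) = mex{0,0} = 1
G(9) = mex{1,0} = 2
G(10) = mex{1,1} = 0
G(11) = mex{2,1} = 0
G(12) = mex{0,2} = 1
G(13) = mex{0,0} = 1
G(14) = mex{1,0} = 2
G(15) = mex{1,1} = 0
G(16) = mex{2,1} = 0
P-positions are exactly the n with G(n) = 0.

0, 1, 5, 6, 10, 11, 15, 16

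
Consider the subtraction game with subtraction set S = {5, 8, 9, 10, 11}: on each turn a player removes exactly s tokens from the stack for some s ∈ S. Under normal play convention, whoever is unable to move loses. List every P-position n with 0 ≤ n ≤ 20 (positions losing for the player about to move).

0, 1, 2, 3, 4, 16, 17, 18, 19, 20

G(0) = 0
G(1) = mex{} = 0
G(2) = mex{} = 0
G(3) = mex{} = 0
G(4) = mex{} = 0
G(5) = mex{0} = 1
G(6) = mex{0} = 1
G(7) = mex{0} = 1
G(8) = mex{0,0} = 1
G(9) = mex{0,0,0} = 1
G(10) = mex{1,0,0,0} = 2
G(11) = mex{1,0,0,0,0} = 2
G(12) = mex{1,0,0,0,0} = 2
G(13) = mex{1,1,0,0,0} = 2
G(14) = mex{1,1,1,0,0} = 2
G(15) = mex{2,1,1,1,0} = 3
G(16) = mex{2,1,1,1,1} = 0
G(17) = mex{2,1,1,1,1} = 0
G(18) = mex{2,2,1,1,1} = 0
G(19) = mex{2,2,2,1,1} = 0
G(20) = mex{3,2,2,2,1} = 0
P-positions are exactly the n with G(n) = 0.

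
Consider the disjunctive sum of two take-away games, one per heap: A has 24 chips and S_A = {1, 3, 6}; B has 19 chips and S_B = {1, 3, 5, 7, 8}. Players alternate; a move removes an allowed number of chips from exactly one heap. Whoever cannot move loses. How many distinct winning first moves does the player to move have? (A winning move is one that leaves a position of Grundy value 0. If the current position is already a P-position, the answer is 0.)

3

Heap A, S = {1, 3, 6}:
n :  0  1  2  3  4  5  6  7  8  9 10 11 12 13 14 15 16 17 18 19 20 21 22 23 24
G :  0  1  0  1  0  1  2  3  2  0  1  0  1  0  1  2  3  2  0  1  0  1  0  1  2
G_A(24) = 2.
Heap B, S = {1, 3, 5, 7, 8}:
n :  0  1  2  3  4  5  6  7  8  9 10 11 12 13 14 15 16 17 18 19
G :  0  1  0  1  0  1  0  1  2  3  2  3  2  3  2  0  1  0  1  0
G_B(19) = 0.
Combined Grundy value = 2 ⊕ 0 = 2.
A winning move leaves total XOR = 0, i.e. changes one component's Grundy value g to g ⊕ X where X is the current total.
Heap A: need g' = 2⊕2 = 0. Options: 24−1→G=1, 24−3→G=1, 24−6→G=0. Hits: 1.
Heap B: need g' = 0⊕2 = 2. Options: 19−1→G=1, 19−3→G=1, 19−5→G=2, 19−7→G=2, 19−8→G=3. Hits: 2.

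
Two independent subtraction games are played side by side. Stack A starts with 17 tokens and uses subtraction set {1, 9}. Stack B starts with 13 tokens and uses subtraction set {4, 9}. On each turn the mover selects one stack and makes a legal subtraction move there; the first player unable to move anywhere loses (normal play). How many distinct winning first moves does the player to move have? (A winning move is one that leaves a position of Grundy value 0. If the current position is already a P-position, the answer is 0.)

3

Stack A, S = {1, 9}:
n :  0  1  2  3  4  5  6  7  8  9 10 11 12 13 14 15 16 17
G :  0  1  0  1  0  1  0  1  0  1  0  1  0  1  0  1  0  1
G_A(17) = 1.
Stack B, S = {4, 9}:
G(0) = 0
G(1) = mex{} = 0
G(2) = mex{} = 0
G(3) = mex{} = 0
G(4) = mex{0} = 1
G(5) = mex{0} = 1
G(6) = mex{0} = 1
G(7) = mex{0} = 1
G(8) = mex{1} = 0
G(9) = mex{1,0} = 2
G(10) = mex{1,0} = 2
G(11) = mex{1,0} = 2
G(12) = mex{0,0} = 1
G(13) = mex{2,1} = 0
G_B(13) = 0.
Combined Grundy value = 1 ⊕ 0 = 1.
A winning move leaves total XOR = 0, i.e. changes one component's Grundy value g to g ⊕ X where X is the current total.
Stack A: need g' = 1⊕1 = 0. Options: 17−1→G=0, 17−9→G=0. Hits: 2.
Stack B: need g' = 0⊕1 = 1. Options: 13−4→G=2, 13−9→G=1. Hits: 1.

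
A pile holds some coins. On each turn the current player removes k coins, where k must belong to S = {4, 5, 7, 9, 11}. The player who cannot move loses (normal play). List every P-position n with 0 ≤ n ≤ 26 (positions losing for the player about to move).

n :  0  1  2  3  4  5  6  7  8  9 10 11 12 13 14 15 16 17 18 19 20 21 22 23 24 25 26
G :  0  0  0  0  1  1  1  1  2  2  2  2  3  3  3  0  0  0  0  1  1  1  1  2  2  2  2
P-positions are exactly the n with G(n) = 0.

0, 1, 2, 3, 15, 16, 17, 18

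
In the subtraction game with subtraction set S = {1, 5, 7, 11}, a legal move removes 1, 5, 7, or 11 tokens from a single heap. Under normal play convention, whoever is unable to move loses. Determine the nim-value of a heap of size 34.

n :  0  1  2  3  4  5  6  7  8  9 10 11 12 13 14 15 16 17 18 19 20 21 22 23 24 25 26 27 28 29 30 31 32 33 34
G :  0  1  0  1  0  1  0  1  0  1  0  1  0  1  0  1  0  1  0  1  0  1  0  1  0  1  0  1  0  1  0  1  0  1  0

0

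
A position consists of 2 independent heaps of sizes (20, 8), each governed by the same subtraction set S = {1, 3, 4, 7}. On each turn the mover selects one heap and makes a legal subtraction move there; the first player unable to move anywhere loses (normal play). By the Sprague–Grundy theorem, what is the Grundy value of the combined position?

All heaps use S = {1, 3, 4, 7}:
G(0) = 0
G(1) = mex{0} = 1
G(2) = mex{1} = 0
G(3) = mex{0,0} = 1
G(4) = mex{1,1,0} = 2
G(5) = mex{2,0,1} = 3
G(6) = mex{3,1,0} = 2
G(7) = mex{2,2,1,0} = 3
G(8) = mex{3,3,2,1} = 0
G(9) = mex{0,2,3,0} = 1
G(10) = mex{1,3,2,1} = 0
G(11) = mex{0,0,3,2} = 1
G(12) = mex{1,1,0,3} = 2
G(13) = mex{2,0,1,2} = 3
G(14) = mex{3,1,0,3} = 2
G(15) = mex{2,2,1,0} = 3
G(16) = mex{3,3,2,1} = 0
G(17) = mex{0,2,3,0} = 1
G(18) = mex{1,3,2,1} = 0
G(19) = mex{0,0,3,2} = 1
G(20) = mex{1,1,0,3} = 2
Heap A: G(20) = 2.
Heap B: G(8) = 0.
Combined Grundy value = 2 ⊕ 0 = 2.

2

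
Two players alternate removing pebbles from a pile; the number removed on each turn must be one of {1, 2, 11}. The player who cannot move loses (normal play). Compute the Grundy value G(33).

G(0) = 0
G(1) = mex{0} = 1
G(2) = mex{1,0} = 2
G(3) = mex{2,1} = 0
G(4) = mex{0,2} = 1
G(5) = mex{1,0} = 2
G(6) = mex{2,1} = 0
G(7) = mex{0,2} = 1
G(8) = mex{1,0} = 2
G(9) = mex{2,1} = 0
G(10) = mex{0,2} = 1
G(11) = mex{1,0,0} = 2
G(12) = mex{2,1,1} = 0
G(13) = mex{0,2,2} = 1
G(14) = mex{1,0,0} = 2
G(15) = mex{2,1,1} = 0
G(16) = mex{0,2,2} = 1
G(17) = mex{1,0,0} = 2
G(18) = mex{2,1,1} = 0
G(19) = mex{0,2,2} = 1
G(20) = mex{1,0,0} = 2
G(21) = mex{2,1,1} = 0
G(22) = mex{0,2,2} = 1
G(23) = mex{1,0,0} = 2
G(24) = mex{2,1,1} = 0
G(25) = mex{0,2,2} = 1
G(26) = mex{1,0,0} = 2
G(27) = mex{2,1,1} = 0
G(28) = mex{0,2,2} = 1
G(29) = mex{1,0,0} = 2
G(30) = mex{2,1,1} = 0
G(31) = mex{0,2,2} = 1
G(32) = mex{1,0,0} = 2
G(33) = mex{2,1,1} = 0

0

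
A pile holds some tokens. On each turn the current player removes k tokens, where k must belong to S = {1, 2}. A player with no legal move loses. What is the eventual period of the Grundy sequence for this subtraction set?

G(0) = 0
G(1) = mex{0} = 1
G(2) = mex{1,0} = 2
G(3) = mex{2,1} = 0
G(4) = mex{0,2} = 1
G(5) = mex{1,0} = 2
G(6) = mex{2,1} = 0
G(7) = mex{0,2} = 1
G(8) = mex{1,0} = 2
G(9) = mex{2,1} = 0
G(10) = mex{0,2} = 1
G(11) = mex{1,0} = 2
G(12) = mex{2,1} = 0
G(13) = mex{0,2} = 1
G(14) = mex{1,0} = 2
G(n+3) = G(n) holds for n = 0,…,1 (a full window of length max(S) = 2), so the sequence is purely periodic with period 3.

3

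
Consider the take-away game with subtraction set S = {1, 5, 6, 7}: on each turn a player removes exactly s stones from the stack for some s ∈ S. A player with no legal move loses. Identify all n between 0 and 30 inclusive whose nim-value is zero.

n :  0  1  2  3  4  5  6  7  8  9 10 11 12 13 14 15 16 17 18 19 20 21 22 23 24 25 26 27 28 29 30
G :  0  1  0  1  0  1  2  3  2  3  2  3  0  1  0  1  0  1  2  3  2  3  2  3  0  1  0  1  0  1  2
P-positions are exactly the n with G(n) = 0.

0, 2, 4, 12, 14, 16, 24, 26, 28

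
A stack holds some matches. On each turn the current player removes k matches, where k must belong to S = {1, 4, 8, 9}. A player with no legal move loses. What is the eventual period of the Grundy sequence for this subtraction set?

n :  0  1  2  3  4  5  6  7  8  9 10 11 12 13 14 15 16 17 18 19 20 21 22 23 24 25 26 27 28 29 30 31 32 33 34 35
G :  0  1  0  1  2  0  1  0  1  2  3  2  0  1  2  3  2  0  1  0  1  2  0  1  0  1  2  3  2  0  1  2  3  2  0  1
G(n+17) = G(n) holds for n = 0,…,8 (a full window of length max(S) = 9), so the sequence is purely periodic with period 17.

17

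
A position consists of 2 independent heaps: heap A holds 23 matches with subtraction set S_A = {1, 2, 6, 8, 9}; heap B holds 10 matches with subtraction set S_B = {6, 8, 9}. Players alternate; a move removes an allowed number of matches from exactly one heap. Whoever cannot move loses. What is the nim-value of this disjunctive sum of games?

3

Heap A, S = {1, 2, 6, 8, 9}:
n :  0  1  2  3  4  5  6  7  8  9 10 11 12 13 14 15 16 17 18 19 20 21 22 23
G :  0  1  2  0  1  2  3  0  1  2  0  1  2  3  0  1  2  0  1  2  3  0  1  2
G_A(23) = 2.
Heap B, S = {6, 8, 9}:
n :  0  1  2  3  4  5  6  7  8  9 10
G :  0  0  0  0  0  0  1  1  1  1  1
G_B(10) = 1.
Combined Grundy value = 2 ⊕ 1 = 3.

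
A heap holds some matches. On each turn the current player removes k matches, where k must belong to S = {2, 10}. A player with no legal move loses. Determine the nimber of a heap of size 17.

G(0) = 0
G(1) = mex{} = 0
G(2) = mex{0} = 1
G(3) = mex{0} = 1
G(4) = mex{1} = 0
G(5) = mex{1} = 0
G(6) = mex{0} = 1
G(7) = mex{0} = 1
G(8) = mex{1} = 0
G(9) = mex{1} = 0
G(10) = mex{0,0} = 1
G(11) = mex{0,0} = 1
G(12) = mex{1,1} = 0
G(13) = mex{1,1} = 0
G(14) = mex{0,0} = 1
G(15) = mex{0,0} = 1
G(16) = mex{1,1} = 0
G(17) = mex{1,1} = 0

0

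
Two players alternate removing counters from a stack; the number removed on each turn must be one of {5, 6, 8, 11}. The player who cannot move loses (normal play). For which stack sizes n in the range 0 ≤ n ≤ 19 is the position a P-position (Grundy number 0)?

0, 1, 2, 3, 4, 16, 17, 18, 19

n :  0  1  2  3  4  5  6  7  8  9 10 11 12 13 14 15 16 17 18 19
G :  0  0  0  0  0  1  1  1  1  1  2  2  2  2  2  3  0  0  0  0
P-positions are exactly the n with G(n) = 0.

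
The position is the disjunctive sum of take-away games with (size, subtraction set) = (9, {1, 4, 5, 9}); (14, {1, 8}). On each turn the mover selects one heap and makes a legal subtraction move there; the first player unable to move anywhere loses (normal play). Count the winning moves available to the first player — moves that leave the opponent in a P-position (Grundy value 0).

Heap A, S = {1, 4, 5, 9}:
n : 0 1 2 3 4 5 6 7 8 9
G : 0 1 0 1 2 3 2 3 0 1
G_A(9) = 1.
Heap B, S = {1, 8}:
G(0) = 0
G(1) = mex{0} = 1
G(2) = mex{1} = 0
G(3) = mex{0} = 1
G(4) = mex{1} = 0
G(5) = mex{0} = 1
G(6) = mex{1} = 0
G(7) = mex{0} = 1
G(8) = mex{1,0} = 2
G(9) = mex{2,1} = 0
G(10) = mex{0,0} = 1
G(11) = mex{1,1} = 0
G(12) = mex{0,0} = 1
G(13) = mex{1,1} = 0
G(14) = mex{0,0} = 1
G_B(14) = 1.
Combined Grundy value = 1 ⊕ 1 = 0.
A winning move leaves total XOR = 0, i.e. changes one component's Grundy value g to g ⊕ X where X is the current total.
Heap A: target g' = 1⊕0 = 1, but every legal move changes the Grundy value (mex property), so 0 moves.
Heap B: target g' = 1⊕0 = 1, but every legal move changes the Grundy value (mex property), so 0 moves.

0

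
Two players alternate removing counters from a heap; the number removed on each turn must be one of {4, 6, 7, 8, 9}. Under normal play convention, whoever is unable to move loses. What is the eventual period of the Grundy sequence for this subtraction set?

13

G(0) = 0
G(1) = mex{} = 0
G(2) = mex{} = 0
G(3) = mex{} = 0
G(4) = mex{0} = 1
G(5) = mex{0} = 1
G(6) = mex{0,0} = 1
G(7) = mex{0,0,0} = 1
G(8) = mex{1,0,0,0} = 2
G(9) = mex{1,0,0,0,0} = 2
G(10) = mex{1,1,0,0,0} = 2
G(11) = mex{1,1,1,0,0} = 2
G(12) = mex{2,1,1,1,0} = 3
G(13) = mex{2,1,1,1,1} = 0
G(14) = mex{2,2,1,1,1} = 0
G(15) = mex{2,2,2,1,1} = 0
G(16) = mex{3,2,2,2,1} = 0
G(17) = mex{0,2,2,2,2} = 1
G(18) = mex{0,3,2,2,2} = 1
G(19) = mex{0,0,3,2,2} = 1
G(20) = mex{0,0,0,3,2} = 1
G(21) = mex{1,0,0,0,3} = 2
G(22) = mex{1,0,0,0,0} = 2
G(23) = mex{1,1,0,0,0} = 2
G(24) = mex{1,1,1,0,0} = 2
G(25) = mex{2,1,1,1,0} = 3
G(26) = mex{2,1,1,1,1} = 0
G(27) = mex{2,2,1,1,1} = 0
G(n+13) = G(n) holds for n = 0,…,8 (a full window of length max(S) = 9), so the sequence is purely periodic with period 13.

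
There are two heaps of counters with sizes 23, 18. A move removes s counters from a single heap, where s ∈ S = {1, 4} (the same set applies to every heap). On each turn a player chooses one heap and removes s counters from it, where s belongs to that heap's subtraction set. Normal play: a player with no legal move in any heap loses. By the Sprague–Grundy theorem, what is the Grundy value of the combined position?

All heaps use S = {1, 4}:
n :  0  1  2  3  4  5  6  7  8  9 10 11 12 13 14 15 16 17 18 19 20 21 22 23
G :  0  1  0  1  2  0  1  0  1  2  0  1  0  1  2  0  1  0  1  2  0  1  0  1
Heap A: G(23) = 1.
Heap B: G(18) = 1.
Combined Grundy value = 1 ⊕ 1 = 0.

0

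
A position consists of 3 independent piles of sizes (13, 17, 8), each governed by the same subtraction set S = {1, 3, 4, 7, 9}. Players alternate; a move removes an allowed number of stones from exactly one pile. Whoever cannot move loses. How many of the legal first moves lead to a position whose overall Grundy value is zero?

3

All piles use S = {1, 3, 4, 7, 9}:
G(0) = 0
G(1) = mex{0} = 1
G(2) = mex{1} = 0
G(3) = mex{0,0} = 1
G(4) = mex{1,1,0} = 2
G(5) = mex{2,0,1} = 3
G(6) = mex{3,1,0} = 2
G(7) = mex{2,2,1,0} = 3
G(8) = mex{3,3,2,1} = 0
G(9) = mex{0,2,3,0,0} = 1
G(10) = mex{1,3,2,1,1} = 0
G(11) = mex{0,0,3,2,0} = 1
G(12) = mex{1,1,0,3,1} = 2
G(13) = mex{2,0,1,2,2} = 3
G(14) = mex{3,1,0,3,3} = 2
G(15) = mex{2,2,1,0,2} = 3
G(16) = mex{3,3,2,1,3} = 0
G(17) = mex{0,2,3,0,0} = 1
Pile A: G(13) = 3.
Pile B: G(17) = 1.
Pile C: G(8) = 0.
Combined Grundy value = 3 ⊕ 1 ⊕ 0 = 2.
A winning move leaves total XOR = 0, i.e. changes one component's Grundy value g to g ⊕ X where X is the current total.
Pile A: need g' = 3⊕2 = 1. Options: 13−1→G=2, 13−3→G=0, 13−4→G=1, 13−7→G=2, 13−9→G=2. Hits: 1.
Pile B: need g' = 1⊕2 = 3. Options: 17−1→G=0, 17−3→G=2, 17−4→G=3, 17−7→G=0, 17−9→G=0. Hits: 1.
Pile C: need g' = 0⊕2 = 2. Options: 8−1→G=3, 8−3→G=3, 8−4→G=2, 8−7→G=1. Hits: 1.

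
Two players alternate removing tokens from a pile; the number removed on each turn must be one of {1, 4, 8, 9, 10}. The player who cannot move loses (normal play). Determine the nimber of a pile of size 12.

G(0) = 0
G(1) = mex{0} = 1
G(2) = mex{1} = 0
G(3) = mex{0} = 1
G(4) = mex{1,0} = 2
G(5) = mex{2,1} = 0
G(6) = mex{0,0} = 1
G(7) = mex{1,1} = 0
G(8) = mex{0,2,0} = 1
G(9) = mex{1,0,1,0} = 2
G(10) = mex{2,1,0,1,0} = 3
G(11) = mex{3,0,1,0,1} = 2
G(12) = mex{2,1,2,1,0} = 3

3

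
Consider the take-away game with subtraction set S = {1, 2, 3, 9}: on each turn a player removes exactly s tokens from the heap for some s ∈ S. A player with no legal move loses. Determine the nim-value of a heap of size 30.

2

n :  0  1  2  3  4  5  6  7  8  9 10 11 12 13 14 15 16 17 18 19 20 21 22 23 24 25 26 27 28 29 30
G :  0  1  2  3  0  1  2  3  0  1  2  3  0  1  2  3  0  1  2  3  0  1  2  3  0  1  2  3  0  1  2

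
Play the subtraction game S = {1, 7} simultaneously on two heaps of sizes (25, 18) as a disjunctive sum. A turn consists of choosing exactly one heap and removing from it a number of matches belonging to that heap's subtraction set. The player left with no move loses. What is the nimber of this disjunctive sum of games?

1

All heaps use S = {1, 7}:
n :  0  1  2  3  4  5  6  7  8  9 10 11 12 13 14 15 16 17 18 19 20 21 22 23 24 25
G :  0  1  0  1  0  1  0  1  0  1  0  1  0  1  0  1  0  1  0  1  0  1  0  1  0  1
Heap A: G(25) = 1.
Heap B: G(18) = 0.
Combined Grundy value = 1 ⊕ 0 = 1.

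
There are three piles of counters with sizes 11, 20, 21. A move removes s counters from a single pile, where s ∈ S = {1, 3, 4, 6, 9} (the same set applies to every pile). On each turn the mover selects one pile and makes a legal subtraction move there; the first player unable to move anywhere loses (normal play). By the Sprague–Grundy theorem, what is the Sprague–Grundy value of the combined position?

All piles use S = {1, 3, 4, 6, 9}:
G(0) = 0
G(1) = mex{0} = 1
G(2) = mex{1} = 0
G(3) = mex{0,0} = 1
G(4) = mex{1,1,0} = 2
G(5) = mex{2,0,1} = 3
G(6) = mex{3,1,0,0} = 2
G(7) = mex{2,2,1,1} = 0
G(8) = mex{0,3,2,0} = 1
G(9) = mex{1,2,3,1,0} = 4
G(10) = mex{4,0,2,2,1} = 3
G(11) = mex{3,1,0,3,0} = 2
G(12) = mex{2,4,1,2,1} = 0
G(13) = mex{0,3,4,0,2} = 1
G(14) = mex{1,2,3,1,3} = 0
G(15) = mex{0,0,2,4,2} = 1
G(16) = mex{1,1,0,3,0} = 2
G(17) = mex{2,0,1,2,1} = 3
G(18) = mex{3,1,0,0,4} = 2
G(19) = mex{2,2,1,1,3} = 0
G(20) = mex{0,3,2,0,2} = 1
G(21) = mex{1,2,3,1,0} = 4
Pile A: G(11) = 2.
Pile B: G(20) = 1.
Pile C: G(21) = 4.
Combined Grundy value = 2 ⊕ 1 ⊕ 4 = 7.

7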